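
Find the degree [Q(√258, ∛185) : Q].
[Q(√258, ∛185) : Q] = 6

Let L = Q(√258, ∛185). Since Q(√258) ⊂ L and [Q(√258):Q] = 2, the tower law gives 2 | [L:Q]. Likewise Q(∛185) ⊂ L with [Q(∛185):Q] = 3 (because 185 is not a perfect cube), so 3 | [L:Q]. As gcd(2,3) = 1, [L:Q] is divisible by 6. Conversely L is generated over Q by √258 and ∛185, so [L:Q] ≤ 2·3 = 6. Therefore [Q(√258, ∛185) : Q] = 6.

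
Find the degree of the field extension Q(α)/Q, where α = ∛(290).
[Q(α):Q] = 3

The minimal polynomial of α is x^3 - 290, irreducible over Q since 290 is not a perfect cube (so x^3 - 290 has no rational root). Hence [Q(α):Q] = deg(m_α) = 3.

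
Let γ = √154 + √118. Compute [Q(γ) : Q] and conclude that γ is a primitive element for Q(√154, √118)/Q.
[Q(γ) : Q] = 4 (equivalently, Q(γ) = Q(√154, √118))

Obviously Q(γ) ⊆ Q(√154, √118), and [Q(√154, √118):Q] = 4 (since 154, 118 are distinct squarefree integers > 1 with 18172 not a perfect square). To show equality we compute the minimal polynomial of γ. From γ = √154 + √118: γ^2 = 154 + 2√(18172) + 118 = 272 + 2√(18172), so γ^2 - 272 = 2√(18172); squaring, (γ^2 - 272)^2 = 4·18172, i.e. γ^4 - 544γ^2 + 73984 - 72688 = 0, i.e. γ^4 - 544γ^2 + 1296 = 0. So γ is a root of x^4 - 544x^2 + 1296. This polynomial is irreducible over Q: it has no rational root (each ±√154 ± √118 is irrational), and any factorization into two quadratics over Q would force √(18172) ∈ Q (pairing opposite roots) or √154, √118 ∈ Q (other pairings), all impossible. Hence [Q(γ):Q] = 4 = [Q(√154, √118):Q], so Q(γ) = Q(√154, √118).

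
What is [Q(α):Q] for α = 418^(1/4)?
[Q(α):Q] = 4

α is a root of x^4 - 418. By Eisenstein's criterion at the prime p = 2 (which divides the constant term 418 but p^2 = 4 does not, since 418 is squarefree), x^4 - 418 is irreducible over Q. Hence [Q(α):Q] = 4.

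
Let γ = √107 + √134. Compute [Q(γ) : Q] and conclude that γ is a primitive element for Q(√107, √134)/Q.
[Q(γ) : Q] = 4 (equivalently, Q(γ) = Q(√107, √134))

Obviously Q(γ) ⊆ Q(√107, √134), and [Q(√107, √134):Q] = 4 (since 107, 134 are distinct squarefree integers > 1 with 14338 not a perfect square). To show equality we compute the minimal polynomial of γ. From γ = √107 + √134: γ^2 = 107 + 2√(14338) + 134 = 241 + 2√(14338), so γ^2 - 241 = 2√(14338); squaring, (γ^2 - 241)^2 = 4·14338, i.e. γ^4 - 482γ^2 + 58081 - 57352 = 0, i.e. γ^4 - 482γ^2 + 729 = 0. So γ is a root of x^4 - 482x^2 + 729. This polynomial is irreducible over Q: it has no rational root (each ±√107 ± √134 is irrational), and any factorization into two quadratics over Q would force √(14338) ∈ Q (pairing opposite roots) or √107, √134 ∈ Q (other pairings), all impossible. Hence [Q(γ):Q] = 4 = [Q(√107, √134):Q], so Q(γ) = Q(√107, √134).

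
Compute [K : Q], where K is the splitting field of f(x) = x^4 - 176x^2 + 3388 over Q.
[K : Q] = 4

Solving the quadratic in x^2: x^2 = (176 ± √(176^2 - 4·3388))/2 = (176 ± √17424)/2 = (176 ± 132)/2, giving x^2 = 22 or x^2 = 154. So f(x) = (x^2 - 22)(x^2 - 154) and the roots of f are ±√22, ±√154. Hence the splitting field is K = Q(√22, √154). Since 22 and 154 are distinct squarefree integers > 1, their product 3388 is not a perfect square, so √154 ∉ Q(√22). By the tower law [K:Q] = [Q(√22,√154):Q(√22)] · [Q(√22):Q] = 2 · 2 = 4.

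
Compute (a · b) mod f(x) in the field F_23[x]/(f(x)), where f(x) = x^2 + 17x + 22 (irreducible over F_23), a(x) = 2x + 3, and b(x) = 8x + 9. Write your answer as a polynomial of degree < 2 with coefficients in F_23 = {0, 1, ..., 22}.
a · b ≡ 20 (mod f(x))

Multiply in F_23[x]: a(x)·b(x) = (2x + 3)·(8x + 9) = 16x^2 + 19x + 4. This has degree ≥ 2, so divide by f(x) over F_23: 16x^2 + 19x + 4 = (16)·(x^2 + 17x + 22) + (20). Hence a·b ≡ 20 (mod f). (F_23[x]/(f) is a field with 23^2 = 529 elements since f is irreducible of degree 2.)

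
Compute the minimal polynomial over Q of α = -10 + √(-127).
m_α(x) = x^2 + 20x + 227

From α + 10 = √(-127), squaring gives (α + 10)^2 = -127, i.e. α^2 + 20α + 100 = -127, so α^2 + 20α + 227 = 0. The discriminant of x^2 + 20x + 227 is (20)^2 - 4·(227) = 400 - 908 = -508, and 4·(-127) is not a perfect square in Q since -127 is squarefree and ≠ 1. Hence x^2 + 20x + 227 is irreducible over Q and is the minimal polynomial of α.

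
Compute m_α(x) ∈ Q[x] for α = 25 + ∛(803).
m_α(x) = x^3 - 75x^2 + 1875x - 16428

Set β = α - 25 = ∛(803), so β^3 = 803. Then (α - 25)^3 - 803 = 0, i.e. α is a root of g(x) = (x - 25)^3 - 803 = x^3 - 75x^2 + 1875x - 16428. Since g(x) = h(x - 25) where h(x) = x^3 - 803, and h is irreducible over Q (because 803 is not a perfect cube, so h has no rational root, and a monic cubic with no rational root is irreducible), g is also irreducible (irreducibility is preserved under the substitution x → x - 25). Hence m_α(x) = x^3 - 75x^2 + 1875x - 16428.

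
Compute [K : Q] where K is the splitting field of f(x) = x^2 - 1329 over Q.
[K : Q] = 2

f(x) = x^2 - 1329 factors as (x - √1329)(x + √1329). The splitting field is K = Q(√1329). Since 1329 is squarefree and > 1, it is not a perfect square, so x^2 - 1329 is irreducible over Q and [Q(√1329) : Q] = 2. Hence [K : Q] = 2.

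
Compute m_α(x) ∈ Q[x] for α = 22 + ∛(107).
m_α(x) = x^3 - 66x^2 + 1452x - 10755

Set β = α - 22 = ∛(107), so β^3 = 107. Then (α - 22)^3 - 107 = 0, i.e. α is a root of g(x) = (x - 22)^3 - 107 = x^3 - 66x^2 + 1452x - 10755. Since g(x) = h(x - 22) where h(x) = x^3 - 107, and h is irreducible over Q (because 107 is not a perfect cube, so h has no rational root, and a monic cubic with no rational root is irreducible), g is also irreducible (irreducibility is preserved under the substitution x → x - 22). Hence m_α(x) = x^3 - 66x^2 + 1452x - 10755.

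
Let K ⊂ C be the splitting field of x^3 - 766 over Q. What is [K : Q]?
[K : Q] = 6

The roots of x^3 - 766 are ∛766, ω∛766, ω^2∛766 where ω = e^(2πi/3) is a primitive cube root of unity, so K = Q(∛766, ω). Now [Q(∛766):Q] = 3 (since 766 is not a perfect cube, x^3 - 766 is irreducible) and [Q(ω):Q] = 2. Both 2 and 3 divide [K:Q], and [K:Q] ≤ 3·2 = 6, so [K:Q] = 6. (Equivalently: Q(∛766) ⊂ R but ω ∉ R, so [K : Q(∛766)] = 2.)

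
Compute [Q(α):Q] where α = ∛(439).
[Q(α):Q] = 3

The minimal polynomial of α is x^3 - 439, irreducible over Q since 439 is not a perfect cube (so x^3 - 439 has no rational root). Hence [Q(α):Q] = deg(m_α) = 3.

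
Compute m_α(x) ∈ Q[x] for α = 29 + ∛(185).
m_α(x) = x^3 - 87x^2 + 2523x - 24574

Set β = α - 29 = ∛(185), so β^3 = 185. Then (α - 29)^3 - 185 = 0, i.e. α is a root of g(x) = (x - 29)^3 - 185 = x^3 - 87x^2 + 2523x - 24574. Since g(x) = h(x - 29) where h(x) = x^3 - 185, and h is irreducible over Q (because 185 is not a perfect cube, so h has no rational root, and a monic cubic with no rational root is irreducible), g is also irreducible (irreducibility is preserved under the substitution x → x - 29). Hence m_α(x) = x^3 - 87x^2 + 2523x - 24574.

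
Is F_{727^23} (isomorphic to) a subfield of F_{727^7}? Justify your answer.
No: F_{727^23} is not a subfield of F_{727^7}

F_{p^m} embeds in F_{p^n} iff m | n. Here 23 ∤ 7 (since 7 = 0·23 + 7 with remainder 7 ≠ 0), so F_{727^23} is not a subfield of F_{727^7}. Equivalently: if it were, the tower law would give 23 = [F_{727^23}:F_727] dividing [F_{727^7}:F_727] = 7, contradiction.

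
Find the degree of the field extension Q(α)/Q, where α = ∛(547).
[Q(α):Q] = 3

The minimal polynomial of α is x^3 - 547, irreducible over Q since 547 is not a perfect cube (so x^3 - 547 has no rational root). Hence [Q(α):Q] = deg(m_α) = 3.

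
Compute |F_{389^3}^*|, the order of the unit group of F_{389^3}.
|F_{389^3}^*| = 58863868

F_{389^3} has 389^3 = 58863869 elements; its multiplicative group consists of all nonzero elements, so |F_{389^3}^*| = 58863869 - 1 = 58863868. (It is cyclic since any finite subgroup of the multiplicative group of a field is cyclic.)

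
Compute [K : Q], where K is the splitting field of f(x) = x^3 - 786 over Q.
[K : Q] = 6

The roots of x^3 - 786 are ∛786, ω∛786, ω^2∛786 where ω = e^(2πi/3) is a primitive cube root of unity, so K = Q(∛786, ω). Now [Q(∛786):Q] = 3 (since 786 is not a perfect cube, x^3 - 786 is irreducible) and [Q(ω):Q] = 2. Both 2 and 3 divide [K:Q], and [K:Q] ≤ 3·2 = 6, so [K:Q] = 6. (Equivalently: Q(∛786) ⊂ R but ω ∉ R, so [K : Q(∛786)] = 2.)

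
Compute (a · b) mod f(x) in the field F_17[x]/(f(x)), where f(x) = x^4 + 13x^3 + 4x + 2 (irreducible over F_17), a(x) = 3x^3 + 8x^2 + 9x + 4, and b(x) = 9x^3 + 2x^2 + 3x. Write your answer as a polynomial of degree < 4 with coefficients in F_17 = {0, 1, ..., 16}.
a · b ≡ 4x^3 + 2x^2 + 14x (mod f(x))

Multiply in F_17[x]: a(x)·b(x) = (3x^3 + 8x^2 + 9x + 4)·(9x^3 + 2x^2 + 3x) = 10x^6 + 10x^5 + 4x^4 + 10x^3 + x^2 + 12x. This has degree ≥ 4, so divide by f(x) over F_17: 10x^6 + 10x^5 + 4x^4 + 10x^3 + x^2 + 12x = (10x^2 + 16x)·(x^4 + 13x^3 + 4x + 2) + (4x^3 + 2x^2 + 14x). Hence a·b ≡ 4x^3 + 2x^2 + 14x (mod f). (F_17[x]/(f) is a field with 17^4 = 83521 elements since f is irreducible of degree 4.)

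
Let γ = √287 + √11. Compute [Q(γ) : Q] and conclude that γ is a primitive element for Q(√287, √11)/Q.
[Q(γ) : Q] = 4 (equivalently, Q(γ) = Q(√287, √11))

Obviously Q(γ) ⊆ Q(√287, √11), and [Q(√287, √11):Q] = 4 (since 287, 11 are distinct squarefree integers > 1 with 3157 not a perfect square). To show equality we compute the minimal polynomial of γ. From γ = √287 + √11: γ^2 = 287 + 2√(3157) + 11 = 298 + 2√(3157), so γ^2 - 298 = 2√(3157); squaring, (γ^2 - 298)^2 = 4·3157, i.e. γ^4 - 596γ^2 + 88804 - 12628 = 0, i.e. γ^4 - 596γ^2 + 76176 = 0. So γ is a root of x^4 - 596x^2 + 76176. This polynomial is irreducible over Q: it has no rational root (each ±√287 ± √11 is irrational), and any factorization into two quadratics over Q would force √(3157) ∈ Q (pairing opposite roots) or √287, √11 ∈ Q (other pairings), all impossible. Hence [Q(γ):Q] = 4 = [Q(√287, √11):Q], so Q(γ) = Q(√287, √11).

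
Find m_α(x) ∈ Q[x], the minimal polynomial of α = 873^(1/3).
m_α(x) = x^3 - 873

α satisfies α^3 = 873, so x^3 - 873 annihilates α. By the rational root test, a rational root p/q (in lowest terms) of x^3 - 873 would satisfy p^3 = 873 q^3, forcing q = 1 and p^3 = 873; but 873 is not a perfect cube, contradiction. A monic cubic over Q with no rational root is irreducible (any nontrivial factorization would include a linear factor). Hence x^3 - 873 is the minimal polynomial of α, and in particular [Q(α):Q] = 3.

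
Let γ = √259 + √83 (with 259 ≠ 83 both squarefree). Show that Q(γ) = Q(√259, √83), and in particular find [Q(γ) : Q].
[Q(γ) : Q] = 4 (equivalently, Q(γ) = Q(√259, √83))

Obviously Q(γ) ⊆ Q(√259, √83), and [Q(√259, √83):Q] = 4 (since 259, 83 are distinct squarefree integers > 1 with 21497 not a perfect square). To show equality we compute the minimal polynomial of γ. From γ = √259 + √83: γ^2 = 259 + 2√(21497) + 83 = 342 + 2√(21497), so γ^2 - 342 = 2√(21497); squaring, (γ^2 - 342)^2 = 4·21497, i.e. γ^4 - 684γ^2 + 116964 - 85988 = 0, i.e. γ^4 - 684γ^2 + 30976 = 0. So γ is a root of x^4 - 684x^2 + 30976. This polynomial is irreducible over Q: it has no rational root (each ±√259 ± √83 is irrational), and any factorization into two quadratics over Q would force √(21497) ∈ Q (pairing opposite roots) or √259, √83 ∈ Q (other pairings), all impossible. Hence [Q(γ):Q] = 4 = [Q(√259, √83):Q], so Q(γ) = Q(√259, √83).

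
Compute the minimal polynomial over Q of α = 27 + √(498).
m_α(x) = x^2 - 54x + 231

From α - 27 = √(498), squaring gives (α - 27)^2 = 498, i.e. α^2 - 54α + 729 = 498, so α^2 - 54α + 231 = 0. The discriminant of x^2 - 54x + 231 is (-54)^2 - 4·(231) = 2916 - 924 = 1992, and 4·(498) is not a perfect square in Q since 498 is squarefree and ≠ 1. Hence x^2 - 54x + 231 is irreducible over Q and is the minimal polynomial of α.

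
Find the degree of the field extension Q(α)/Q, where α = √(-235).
[Q(α):Q] = 2

[Q(α):Q] equals the degree of the minimal polynomial of α. Here α^2 = -235 and x^2 + 235 is irreducible (d = -235 is squarefree, ≠ 1, hence not a square), so deg(m_α) = 2. Thus [Q(α):Q] = 2.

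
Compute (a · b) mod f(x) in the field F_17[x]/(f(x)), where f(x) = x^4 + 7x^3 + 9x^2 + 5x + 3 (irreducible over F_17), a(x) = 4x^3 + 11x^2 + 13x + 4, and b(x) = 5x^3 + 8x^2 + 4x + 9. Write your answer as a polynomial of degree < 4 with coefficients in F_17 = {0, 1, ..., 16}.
a · b ≡ 16x^3 + 4x^2 + 5x + 10 (mod f(x))

Multiply in F_17[x]: a(x)·b(x) = (4x^3 + 11x^2 + 13x + 4)·(5x^3 + 8x^2 + 4x + 9) = 3x^6 + 2x^5 + 16x^4 + 13x^2 + 14x + 2. This has degree ≥ 4, so divide by f(x) over F_17: 3x^6 + 2x^5 + 16x^4 + 13x^2 + 14x + 2 = (3x^2 + 15x + 3)·(x^4 + 7x^3 + 9x^2 + 5x + 3) + (16x^3 + 4x^2 + 5x + 10). Hence a·b ≡ 16x^3 + 4x^2 + 5x + 10 (mod f). (F_17[x]/(f) is a field with 17^4 = 83521 elements since f is irreducible of degree 4.)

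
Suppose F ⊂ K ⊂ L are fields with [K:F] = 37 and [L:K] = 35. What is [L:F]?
[L:F] = 1295

The tower law says that for any tower of field extensions F ⊂ K ⊂ L with finite degrees, [L:F] = [L:K] · [K:F]. Here this gives [L:F] = 35 · 37 = 1295.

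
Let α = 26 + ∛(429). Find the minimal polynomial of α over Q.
m_α(x) = x^3 - 78x^2 + 2028x - 18005

Set β = α - 26 = ∛(429), so β^3 = 429. Then (α - 26)^3 - 429 = 0, i.e. α is a root of g(x) = (x - 26)^3 - 429 = x^3 - 78x^2 + 2028x - 18005. Since g(x) = h(x - 26) where h(x) = x^3 - 429, and h is irreducible over Q (because 429 is not a perfect cube, so h has no rational root, and a monic cubic with no rational root is irreducible), g is also irreducible (irreducibility is preserved under the substitution x → x - 26). Hence m_α(x) = x^3 - 78x^2 + 2028x - 18005.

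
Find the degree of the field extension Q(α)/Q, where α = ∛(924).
[Q(α):Q] = 3

The minimal polynomial of α is x^3 - 924, irreducible over Q since 924 is not a perfect cube (so x^3 - 924 has no rational root). Hence [Q(α):Q] = deg(m_α) = 3.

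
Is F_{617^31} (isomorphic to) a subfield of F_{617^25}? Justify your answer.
No: F_{617^31} is not a subfield of F_{617^25}

F_{p^m} embeds in F_{p^n} iff m | n. Here 31 ∤ 25 (since 25 = 0·31 + 25 with remainder 25 ≠ 0), so F_{617^31} is not a subfield of F_{617^25}. Equivalently: if it were, the tower law would give 31 = [F_{617^31}:F_617] dividing [F_{617^25}:F_617] = 25, contradiction.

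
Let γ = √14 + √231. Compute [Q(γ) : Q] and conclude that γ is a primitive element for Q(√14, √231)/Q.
[Q(γ) : Q] = 4 (equivalently, Q(γ) = Q(√14, √231))

Obviously Q(γ) ⊆ Q(√14, √231), and [Q(√14, √231):Q] = 4 (since 14, 231 are distinct squarefree integers > 1 with 3234 not a perfect square). To show equality we compute the minimal polynomial of γ. From γ = √14 + √231: γ^2 = 14 + 2√(3234) + 231 = 245 + 2√(3234), so γ^2 - 245 = 2√(3234); squaring, (γ^2 - 245)^2 = 4·3234, i.e. γ^4 - 490γ^2 + 60025 - 12936 = 0, i.e. γ^4 - 490γ^2 + 47089 = 0. So γ is a root of x^4 - 490x^2 + 47089. This polynomial is irreducible over Q: it has no rational root (each ±√14 ± √231 is irrational), and any factorization into two quadratics over Q would force √(3234) ∈ Q (pairing opposite roots) or √14, √231 ∈ Q (other pairings), all impossible. Hence [Q(γ):Q] = 4 = [Q(√14, √231):Q], so Q(γ) = Q(√14, √231).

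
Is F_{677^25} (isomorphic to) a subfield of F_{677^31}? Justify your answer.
No: F_{677^25} is not a subfield of F_{677^31}

F_{p^m} embeds in F_{p^n} iff m | n. Here 25 ∤ 31 (since 31 = 1·25 + 6 with remainder 6 ≠ 0), so F_{677^25} is not a subfield of F_{677^31}. Equivalently: if it were, the tower law would give 25 = [F_{677^25}:F_677] dividing [F_{677^31}:F_677] = 31, contradiction.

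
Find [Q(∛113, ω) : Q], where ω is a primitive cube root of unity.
[Q(∛113, ω) : Q] = 6

[Q(∛113):Q] = 3 (min poly x^3 - 113, irreducible since 113 is not a perfect cube). [Q(ω):Q] = 2 (min poly x^2 + x + 1). Since Q(∛113) ⊂ R and ω ∉ R, we have ω ∉ Q(∛113), so x^2 + x + 1 remains irreducible over Q(∛113) and [Q(∛113, ω) : Q(∛113)] = 2. By the tower law, [Q(∛113, ω) : Q] = 3 · 2 = 6. (In fact Q(∛113, ω) is the splitting field of x^3 - 113 over Q.)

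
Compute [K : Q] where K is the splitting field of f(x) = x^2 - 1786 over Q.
[K : Q] = 2

f(x) = x^2 - 1786 factors as (x - √1786)(x + √1786). The splitting field is K = Q(√1786). Since 1786 is squarefree and > 1, it is not a perfect square, so x^2 - 1786 is irreducible over Q and [Q(√1786) : Q] = 2. Hence [K : Q] = 2.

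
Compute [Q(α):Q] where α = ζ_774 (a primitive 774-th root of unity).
[Q(α):Q] = 252

The minimal polynomial of ζ_774 over Q is the 774-th cyclotomic polynomial Φ_774(x), which is irreducible over Q and has degree φ(774) = 252. Hence [Q(α):Q] = φ(774) = 252.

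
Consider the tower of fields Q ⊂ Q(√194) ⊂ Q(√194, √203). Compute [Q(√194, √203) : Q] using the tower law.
[Q(√194, √203) : Q] = 4

[Q(√194):Q] = 2 (min poly x^2 - 194, irreducible since 194 is squarefree > 1). For the top step, suppose √203 ∈ Q(√194), say √203 = c + d√194 with c, d ∈ Q. Squaring: 203 = c^2 + 194d^2 + 2cd√194. Since √194 ∉ Q this forces 2cd = 0. If d = 0 then √203 = c ∈ Q, contradicting 203 squarefree > 1. If c = 0 then 203 = 194d^2, so 194·203 = (194d)^2 is a perfect square in Q — but 194·203 = 39382 is not a perfect square (since 194 and 203 are distinct squarefree integers). Contradiction. Hence √203 ∉ Q(√194), so x^2 - 203 stays irreducible over Q(√194) and [Q(√194, √203) : Q(√194)] = 2. By the tower law, [Q(√194, √203) : Q] = 2 · 2 = 4.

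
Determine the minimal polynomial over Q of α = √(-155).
m_α(x) = x^2 + 155

α satisfies α^2 + 155 = 0, so x^2 + 155 annihilates α. Since d = -155 is squarefree and ≠ 1, it is not a perfect square in Q, so x^2 + 155 has no rational root and is therefore irreducible over Q (a degree-2 polynomial over a field is irreducible iff it has no root). Hence m_α(x) = x^2 + 155.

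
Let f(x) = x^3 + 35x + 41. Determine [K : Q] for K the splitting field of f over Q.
[K : Q] = 6

By the rational root test, any rational root of the monic integer polynomial f(x) = x^3 + 35x + 41 must be an integer dividing the constant term 41, i.e. one of ±{1, 41}. Evaluating: f(1) = 77, f(-1) = 5, f(41) = 70397, f(-41) = -70315; none is 0, so f has no rational root and is therefore irreducible over Q (a cubic with no linear factor over a field is irreducible). For an irreducible cubic, the Galois group is A_3 or S_3 according as the discriminant disc(f) = -4a^3 - 27b^2 = -4·(35)^3 - 27·(41)^2 = -216887 is or is not a square in Q. Here disc(f) = -216887 is not a perfect square in Q, so the Galois group of f over Q is not contained in A_3 and must be all of S_3. The splitting field has degree |S_3| = 6 over Q, so [K : Q] = 6.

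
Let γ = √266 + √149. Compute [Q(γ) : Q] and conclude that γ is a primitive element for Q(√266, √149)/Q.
[Q(γ) : Q] = 4 (equivalently, Q(γ) = Q(√266, √149))

Obviously Q(γ) ⊆ Q(√266, √149), and [Q(√266, √149):Q] = 4 (since 266, 149 are distinct squarefree integers > 1 with 39634 not a perfect square). To show equality we compute the minimal polynomial of γ. From γ = √266 + √149: γ^2 = 266 + 2√(39634) + 149 = 415 + 2√(39634), so γ^2 - 415 = 2√(39634); squaring, (γ^2 - 415)^2 = 4·39634, i.e. γ^4 - 830γ^2 + 172225 - 158536 = 0, i.e. γ^4 - 830γ^2 + 13689 = 0. So γ is a root of x^4 - 830x^2 + 13689. This polynomial is irreducible over Q: it has no rational root (each ±√266 ± √149 is irrational), and any factorization into two quadratics over Q would force √(39634) ∈ Q (pairing opposite roots) or √266, √149 ∈ Q (other pairings), all impossible. Hence [Q(γ):Q] = 4 = [Q(√266, √149):Q], so Q(γ) = Q(√266, √149).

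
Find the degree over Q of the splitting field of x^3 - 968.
[K : Q] = 6

The roots of x^3 - 968 are ∛968, ω∛968, ω^2∛968 where ω = e^(2πi/3) is a primitive cube root of unity, so K = Q(∛968, ω). Now [Q(∛968):Q] = 3 (since 968 is not a perfect cube, x^3 - 968 is irreducible) and [Q(ω):Q] = 2. Both 2 and 3 divide [K:Q], and [K:Q] ≤ 3·2 = 6, so [K:Q] = 6. (Equivalently: Q(∛968) ⊂ R but ω ∉ R, so [K : Q(∛968)] = 2.)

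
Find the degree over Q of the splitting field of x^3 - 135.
[K : Q] = 6

The roots of x^3 - 135 are ∛135, ω∛135, ω^2∛135 where ω = e^(2πi/3) is a primitive cube root of unity, so K = Q(∛135, ω). Now [Q(∛135):Q] = 3 (since 135 is not a perfect cube, x^3 - 135 is irreducible) and [Q(ω):Q] = 2. Both 2 and 3 divide [K:Q], and [K:Q] ≤ 3·2 = 6, so [K:Q] = 6. (Equivalently: Q(∛135) ⊂ R but ω ∉ R, so [K : Q(∛135)] = 2.)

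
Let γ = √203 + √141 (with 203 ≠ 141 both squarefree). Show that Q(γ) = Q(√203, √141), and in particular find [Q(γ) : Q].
[Q(γ) : Q] = 4 (equivalently, Q(γ) = Q(√203, √141))

Obviously Q(γ) ⊆ Q(√203, √141), and [Q(√203, √141):Q] = 4 (since 203, 141 are distinct squarefree integers > 1 with 28623 not a perfect square). To show equality we compute the minimal polynomial of γ. From γ = √203 + √141: γ^2 = 203 + 2√(28623) + 141 = 344 + 2√(28623), so γ^2 - 344 = 2√(28623); squaring, (γ^2 - 344)^2 = 4·28623, i.e. γ^4 - 688γ^2 + 118336 - 114492 = 0, i.e. γ^4 - 688γ^2 + 3844 = 0. So γ is a root of x^4 - 688x^2 + 3844. This polynomial is irreducible over Q: it has no rational root (each ±√203 ± √141 is irrational), and any factorization into two quadratics over Q would force √(28623) ∈ Q (pairing opposite roots) or √203, √141 ∈ Q (other pairings), all impossible. Hence [Q(γ):Q] = 4 = [Q(√203, √141):Q], so Q(γ) = Q(√203, √141).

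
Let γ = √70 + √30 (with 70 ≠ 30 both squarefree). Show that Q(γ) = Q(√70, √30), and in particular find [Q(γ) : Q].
[Q(γ) : Q] = 4 (equivalently, Q(γ) = Q(√70, √30))

Obviously Q(γ) ⊆ Q(√70, √30), and [Q(√70, √30):Q] = 4 (since 70, 30 are distinct squarefree integers > 1 with 2100 not a perfect square). To show equality we compute the minimal polynomial of γ. From γ = √70 + √30: γ^2 = 70 + 2√(2100) + 30 = 100 + 2√(2100), so γ^2 - 100 = 2√(2100); squaring, (γ^2 - 100)^2 = 4·2100, i.e. γ^4 - 200γ^2 + 10000 - 8400 = 0, i.e. γ^4 - 200γ^2 + 1600 = 0. So γ is a root of x^4 - 200x^2 + 1600. This polynomial is irreducible over Q: it has no rational root (each ±√70 ± √30 is irrational), and any factorization into two quadratics over Q would force √(2100) ∈ Q (pairing opposite roots) or √70, √30 ∈ Q (other pairings), all impossible. Hence [Q(γ):Q] = 4 = [Q(√70, √30):Q], so Q(γ) = Q(√70, √30).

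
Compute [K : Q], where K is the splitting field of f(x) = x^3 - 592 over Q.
[K : Q] = 6

The roots of x^3 - 592 are ∛592, ω∛592, ω^2∛592 where ω = e^(2πi/3) is a primitive cube root of unity, so K = Q(∛592, ω). Now [Q(∛592):Q] = 3 (since 592 is not a perfect cube, x^3 - 592 is irreducible) and [Q(ω):Q] = 2. Both 2 and 3 divide [K:Q], and [K:Q] ≤ 3·2 = 6, so [K:Q] = 6. (Equivalently: Q(∛592) ⊂ R but ω ∉ R, so [K : Q(∛592)] = 2.)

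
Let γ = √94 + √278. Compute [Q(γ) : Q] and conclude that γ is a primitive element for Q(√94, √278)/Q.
[Q(γ) : Q] = 4 (equivalently, Q(γ) = Q(√94, √278))

Obviously Q(γ) ⊆ Q(√94, √278), and [Q(√94, √278):Q] = 4 (since 94, 278 are distinct squarefree integers > 1 with 26132 not a perfect square). To show equality we compute the minimal polynomial of γ. From γ = √94 + √278: γ^2 = 94 + 2√(26132) + 278 = 372 + 2√(26132), so γ^2 - 372 = 2√(26132); squaring, (γ^2 - 372)^2 = 4·26132, i.e. γ^4 - 744γ^2 + 138384 - 104528 = 0, i.e. γ^4 - 744γ^2 + 33856 = 0. So γ is a root of x^4 - 744x^2 + 33856. This polynomial is irreducible over Q: it has no rational root (each ±√94 ± √278 is irrational), and any factorization into two quadratics over Q would force √(26132) ∈ Q (pairing opposite roots) or √94, √278 ∈ Q (other pairings), all impossible. Hence [Q(γ):Q] = 4 = [Q(√94, √278):Q], so Q(γ) = Q(√94, √278).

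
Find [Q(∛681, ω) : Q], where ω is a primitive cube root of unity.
[Q(∛681, ω) : Q] = 6

[Q(∛681):Q] = 3 (min poly x^3 - 681, irreducible since 681 is not a perfect cube). [Q(ω):Q] = 2 (min poly x^2 + x + 1). Since Q(∛681) ⊂ R and ω ∉ R, we have ω ∉ Q(∛681), so x^2 + x + 1 remains irreducible over Q(∛681) and [Q(∛681, ω) : Q(∛681)] = 2. By the tower law, [Q(∛681, ω) : Q] = 3 · 2 = 6. (In fact Q(∛681, ω) is the splitting field of x^3 - 681 over Q.)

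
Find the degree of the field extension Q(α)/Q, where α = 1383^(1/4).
[Q(α):Q] = 4

α is a root of x^4 - 1383. By Eisenstein's criterion at the prime p = 3 (which divides the constant term 1383 but p^2 = 9 does not, since 1383 is squarefree), x^4 - 1383 is irreducible over Q. Hence [Q(α):Q] = 4.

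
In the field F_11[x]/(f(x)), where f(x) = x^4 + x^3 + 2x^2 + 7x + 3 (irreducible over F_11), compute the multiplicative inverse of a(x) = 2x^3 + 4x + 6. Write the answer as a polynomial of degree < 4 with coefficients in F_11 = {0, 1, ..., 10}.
a(x)^(-1) ≡ x^3 + x^2 + 2x + 4 (mod f(x))

Since f is irreducible over F_11, F_11[x]/(f) is a field and a(x) ≠ 0 has an inverse. Apply the extended Euclidean algorithm to f(x) and a(x) in F_11[x]: f(x) = (6x + 6)·a(x) + (2x);  a(x) = (x^2 + 2)·(2x) + (6). The last nonzero remainder is the constant 6 = gcd(f, a) in F_11. Back-substituting through the division chain expresses 6 = s(x)·a(x) + t(x)·f(x) with s(x) ≡ 6x^3 + 6x^2 + x + 2 (mod f), so (6x^3 + 6x^2 + x + 2)·a(x) ≡ 6 (mod f). Multiplying by 6^(-1) ≡ 2 in F_11 gives a(x)^(-1) ≡ 2·(6x^3 + 6x^2 + x + 2) ≡ x^3 + x^2 + 2x + 4 (mod f). Check: (2x^3 + 4x + 6)·(x^3 + x^2 + 2x + 4) = 2x^6 + 2x^5 + 8x^4 + 7x^3 + 3x^2 + 6x + 2 ≡ 1 (mod x^4 + x^3 + 2x^2 + 7x + 3).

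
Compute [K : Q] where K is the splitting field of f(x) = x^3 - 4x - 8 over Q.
[K : Q] = 6

By the rational root test, any rational root of the monic integer polynomial f(x) = x^3 - 4x - 8 must be an integer dividing the constant term -8, i.e. one of ±{1, 2, 4, 8}. Evaluating: f(1) = -11, f(-1) = -5, f(2) = -8, f(-2) = -8, f(4) = 40, f(-4) = -56, f(8) = 472, f(-8) = -488; none is 0, so f has no rational root and is therefore irreducible over Q (a cubic with no linear factor over a field is irreducible). For an irreducible cubic, the Galois group is A_3 or S_3 according as the discriminant disc(f) = -4a^3 - 27b^2 = -4·(-4)^3 - 27·(-8)^2 = -1472 is or is not a square in Q. Here disc(f) = -1472 is not a perfect square in Q, so the Galois group of f over Q is not contained in A_3 and must be all of S_3. The splitting field has degree |S_3| = 6 over Q, so [K : Q] = 6.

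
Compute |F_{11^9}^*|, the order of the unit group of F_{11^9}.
|F_{11^9}^*| = 2357947690

F_{11^9} has 11^9 = 2357947691 elements; its multiplicative group consists of all nonzero elements, so |F_{11^9}^*| = 2357947691 - 1 = 2357947690. (It is cyclic since any finite subgroup of the multiplicative group of a field is cyclic.)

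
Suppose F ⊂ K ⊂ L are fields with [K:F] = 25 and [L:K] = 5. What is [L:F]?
[L:F] = 125

The tower law says that for any tower of field extensions F ⊂ K ⊂ L with finite degrees, [L:F] = [L:K] · [K:F]. Here this gives [L:F] = 5 · 25 = 125.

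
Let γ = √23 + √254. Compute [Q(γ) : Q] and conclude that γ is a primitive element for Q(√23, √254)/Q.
[Q(γ) : Q] = 4 (equivalently, Q(γ) = Q(√23, √254))

Obviously Q(γ) ⊆ Q(√23, √254), and [Q(√23, √254):Q] = 4 (since 23, 254 are distinct squarefree integers > 1 with 5842 not a perfect square). To show equality we compute the minimal polynomial of γ. From γ = √23 + √254: γ^2 = 23 + 2√(5842) + 254 = 277 + 2√(5842), so γ^2 - 277 = 2√(5842); squaring, (γ^2 - 277)^2 = 4·5842, i.e. γ^4 - 554γ^2 + 76729 - 23368 = 0, i.e. γ^4 - 554γ^2 + 53361 = 0. So γ is a root of x^4 - 554x^2 + 53361. This polynomial is irreducible over Q: it has no rational root (each ±√23 ± √254 is irrational), and any factorization into two quadratics over Q would force √(5842) ∈ Q (pairing opposite roots) or √23, √254 ∈ Q (other pairings), all impossible. Hence [Q(γ):Q] = 4 = [Q(√23, √254):Q], so Q(γ) = Q(√23, √254).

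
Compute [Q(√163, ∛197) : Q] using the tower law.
[Q(√163, ∛197) : Q] = 6

Let L = Q(√163, ∛197). Since Q(√163) ⊂ L and [Q(√163):Q] = 2, the tower law gives 2 | [L:Q]. Likewise Q(∛197) ⊂ L with [Q(∛197):Q] = 3 (because 197 is not a perfect cube), so 3 | [L:Q]. As gcd(2,3) = 1, [L:Q] is divisible by 6. Conversely L is generated over Q by √163 and ∛197, so [L:Q] ≤ 2·3 = 6. Therefore [Q(√163, ∛197) : Q] = 6.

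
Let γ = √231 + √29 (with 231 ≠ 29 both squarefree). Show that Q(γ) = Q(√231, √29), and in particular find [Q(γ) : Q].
[Q(γ) : Q] = 4 (equivalently, Q(γ) = Q(√231, √29))

Obviously Q(γ) ⊆ Q(√231, √29), and [Q(√231, √29):Q] = 4 (since 231, 29 are distinct squarefree integers > 1 with 6699 not a perfect square). To show equality we compute the minimal polynomial of γ. From γ = √231 + √29: γ^2 = 231 + 2√(6699) + 29 = 260 + 2√(6699), so γ^2 - 260 = 2√(6699); squaring, (γ^2 - 260)^2 = 4·6699, i.e. γ^4 - 520γ^2 + 67600 - 26796 = 0, i.e. γ^4 - 520γ^2 + 40804 = 0. So γ is a root of x^4 - 520x^2 + 40804. This polynomial is irreducible over Q: it has no rational root (each ±√231 ± √29 is irrational), and any factorization into two quadratics over Q would force √(6699) ∈ Q (pairing opposite roots) or √231, √29 ∈ Q (other pairings), all impossible. Hence [Q(γ):Q] = 4 = [Q(√231, √29):Q], so Q(γ) = Q(√231, √29).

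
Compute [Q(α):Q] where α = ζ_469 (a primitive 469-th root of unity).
[Q(α):Q] = 396

The minimal polynomial of ζ_469 over Q is the 469-th cyclotomic polynomial Φ_469(x), which is irreducible over Q and has degree φ(469) = 396. Hence [Q(α):Q] = φ(469) = 396.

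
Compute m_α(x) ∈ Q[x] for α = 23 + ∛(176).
m_α(x) = x^3 - 69x^2 + 1587x - 12343

Set β = α - 23 = ∛(176), so β^3 = 176. Then (α - 23)^3 - 176 = 0, i.e. α is a root of g(x) = (x - 23)^3 - 176 = x^3 - 69x^2 + 1587x - 12343. Since g(x) = h(x - 23) where h(x) = x^3 - 176, and h is irreducible over Q (because 176 is not a perfect cube, so h has no rational root, and a monic cubic with no rational root is irreducible), g is also irreducible (irreducibility is preserved under the substitution x → x - 23). Hence m_α(x) = x^3 - 69x^2 + 1587x - 12343.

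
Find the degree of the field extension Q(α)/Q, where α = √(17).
[Q(α):Q] = 2

[Q(α):Q] equals the degree of the minimal polynomial of α. Here α^2 = 17 and x^2 - 17 is irreducible (d = 17 is squarefree, ≠ 1, hence not a square), so deg(m_α) = 2. Thus [Q(α):Q] = 2.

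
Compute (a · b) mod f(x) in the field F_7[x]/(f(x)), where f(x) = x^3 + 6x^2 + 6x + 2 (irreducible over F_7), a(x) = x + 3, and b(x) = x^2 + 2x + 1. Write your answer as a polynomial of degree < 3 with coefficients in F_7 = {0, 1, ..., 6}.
a · b ≡ 6x^2 + x + 1 (mod f(x))

Multiply in F_7[x]: a(x)·b(x) = (x + 3)·(x^2 + 2x + 1) = x^3 + 5x^2 + 3. This has degree ≥ 3, so divide by f(x) over F_7: x^3 + 5x^2 + 3 = (1)·(x^3 + 6x^2 + 6x + 2) + (6x^2 + x + 1). Hence a·b ≡ 6x^2 + x + 1 (mod f). (F_7[x]/(f) is a field with 7^3 = 343 elements since f is irreducible of degree 3.)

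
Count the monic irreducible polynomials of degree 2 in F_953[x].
There are 453628 monic irreducible polynomials of degree 2 over F_953

Each element of F_{953^2} that lies in no proper subfield is a root of exactly one monic irreducible of degree 2 over F_953, and each such polynomial has 2 distinct roots in F_{953^2}. By Möbius inversion the count is N_953(2) = (1/2) Σ_{d|2} μ(2/d) · 953^d = (1/2)(μ(2)·953^1 + μ(1)·953^2) = 907256/2 = 453628.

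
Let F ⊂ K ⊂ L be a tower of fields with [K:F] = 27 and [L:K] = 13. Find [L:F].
[L:F] = 351

The tower law says that for any tower of field extensions F ⊂ K ⊂ L with finite degrees, [L:F] = [L:K] · [K:F]. Here this gives [L:F] = 13 · 27 = 351.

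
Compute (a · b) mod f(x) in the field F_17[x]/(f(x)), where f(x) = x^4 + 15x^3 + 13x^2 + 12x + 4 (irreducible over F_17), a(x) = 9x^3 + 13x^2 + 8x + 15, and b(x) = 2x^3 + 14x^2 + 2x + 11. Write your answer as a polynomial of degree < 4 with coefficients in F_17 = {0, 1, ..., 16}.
a · b ≡ 6x^3 + 8 (mod f(x))

Multiply in F_17[x]: a(x)·b(x) = (9x^3 + 13x^2 + 8x + 15)·(2x^3 + 14x^2 + 2x + 11) = x^6 + 16x^5 + 12x^4 + 12x^3 + 12x^2 + 16x + 12. This has degree ≥ 4, so divide by f(x) over F_17: x^6 + 16x^5 + 12x^4 + 12x^3 + 12x^2 + 16x + 12 = (x^2 + x + 1)·(x^4 + 15x^3 + 13x^2 + 12x + 4) + (6x^3 + 8). Hence a·b ≡ 6x^3 + 8 (mod f). (F_17[x]/(f) is a field with 17^4 = 83521 elements since f is irreducible of degree 4.)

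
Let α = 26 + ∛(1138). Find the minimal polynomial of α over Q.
m_α(x) = x^3 - 78x^2 + 2028x - 18714

Set β = α - 26 = ∛(1138), so β^3 = 1138. Then (α - 26)^3 - 1138 = 0, i.e. α is a root of g(x) = (x - 26)^3 - 1138 = x^3 - 78x^2 + 2028x - 18714. Since g(x) = h(x - 26) where h(x) = x^3 - 1138, and h is irreducible over Q (because 1138 is not a perfect cube, so h has no rational root, and a monic cubic with no rational root is irreducible), g is also irreducible (irreducibility is preserved under the substitution x → x - 26). Hence m_α(x) = x^3 - 78x^2 + 2028x - 18714.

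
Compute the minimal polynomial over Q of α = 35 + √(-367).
m_α(x) = x^2 - 70x + 1592

From α - 35 = √(-367), squaring gives (α - 35)^2 = -367, i.e. α^2 - 70α + 1225 = -367, so α^2 - 70α + 1592 = 0. The discriminant of x^2 - 70x + 1592 is (-70)^2 - 4·(1592) = 4900 - 6368 = -1468, and 4·(-367) is not a perfect square in Q since -367 is squarefree and ≠ 1. Hence x^2 - 70x + 1592 is irreducible over Q and is the minimal polynomial of α.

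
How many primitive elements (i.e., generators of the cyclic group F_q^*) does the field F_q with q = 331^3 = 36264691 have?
There are φ(36264690) = 7534080 primitive elements

F_q^* is cyclic of order q - 1 = 36264690. A cyclic group of order m has exactly φ(m) generators. Here m = 36264690 = 2 · 3^2 · 5 · 7 · 11 · 5233, so the number of primitive elements is φ(36264690) = 7534080.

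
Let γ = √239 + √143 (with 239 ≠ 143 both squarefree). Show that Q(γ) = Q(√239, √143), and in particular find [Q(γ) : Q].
[Q(γ) : Q] = 4 (equivalently, Q(γ) = Q(√239, √143))

Obviously Q(γ) ⊆ Q(√239, √143), and [Q(√239, √143):Q] = 4 (since 239, 143 are distinct squarefree integers > 1 with 34177 not a perfect square). To show equality we compute the minimal polynomial of γ. From γ = √239 + √143: γ^2 = 239 + 2√(34177) + 143 = 382 + 2√(34177), so γ^2 - 382 = 2√(34177); squaring, (γ^2 - 382)^2 = 4·34177, i.e. γ^4 - 764γ^2 + 145924 - 136708 = 0, i.e. γ^4 - 764γ^2 + 9216 = 0. So γ is a root of x^4 - 764x^2 + 9216. This polynomial is irreducible over Q: it has no rational root (each ±√239 ± √143 is irrational), and any factorization into two quadratics over Q would force √(34177) ∈ Q (pairing opposite roots) or √239, √143 ∈ Q (other pairings), all impossible. Hence [Q(γ):Q] = 4 = [Q(√239, √143):Q], so Q(γ) = Q(√239, √143).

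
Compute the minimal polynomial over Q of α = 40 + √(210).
m_α(x) = x^2 - 80x + 1390

From α - 40 = √(210), squaring gives (α - 40)^2 = 210, i.e. α^2 - 80α + 1600 = 210, so α^2 - 80α + 1390 = 0. The discriminant of x^2 - 80x + 1390 is (-80)^2 - 4·(1390) = 6400 - 5560 = 840, and 4·(210) is not a perfect square in Q since 210 is squarefree and ≠ 1. Hence x^2 - 80x + 1390 is irreducible over Q and is the minimal polynomial of α.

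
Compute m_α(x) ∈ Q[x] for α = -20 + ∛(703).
m_α(x) = x^3 + 60x^2 + 1200x + 7297

Set β = α + 20 = ∛(703), so β^3 = 703. Then (α + 20)^3 - 703 = 0, i.e. α is a root of g(x) = (x + 20)^3 - 703 = x^3 + 60x^2 + 1200x + 7297. Since g(x) = h(x + 20) where h(x) = x^3 - 703, and h is irreducible over Q (because 703 is not a perfect cube, so h has no rational root, and a monic cubic with no rational root is irreducible), g is also irreducible (irreducibility is preserved under the substitution x → x + 20). Hence m_α(x) = x^3 + 60x^2 + 1200x + 7297.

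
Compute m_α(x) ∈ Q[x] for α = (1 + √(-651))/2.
m_α(x) = x^2 - x + 163

From 2α - 1 = √(-651), squaring gives (2α - 1)^2 = -651, i.e. 4α^2 - 4α + 1 = -651, so α^2 - α + (1 + 651)/4 = 0. Since -651 ≡ 1 (mod 4), (1 + 651)/4 = 163 ∈ Z. The polynomial x^2 - x + 163 has discriminant 1 - 4·(163) = -651, which is not a perfect square in Q (d = -651 is squarefree and ≠ 1), so x^2 - x + 163 is irreducible over Q. It is the minimal polynomial of α.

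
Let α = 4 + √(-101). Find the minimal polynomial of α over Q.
m_α(x) = x^2 - 8x + 117

From α - 4 = √(-101), squaring gives (α - 4)^2 = -101, i.e. α^2 - 8α + 16 = -101, so α^2 - 8α + 117 = 0. The discriminant of x^2 - 8x + 117 is (-8)^2 - 4·(117) = 64 - 468 = -404, and 4·(-101) is not a perfect square in Q since -101 is squarefree and ≠ 1. Hence x^2 - 8x + 117 is irreducible over Q and is the minimal polynomial of α.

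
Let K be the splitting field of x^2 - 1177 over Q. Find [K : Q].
[K : Q] = 2

f(x) = x^2 - 1177 factors as (x - √1177)(x + √1177). The splitting field is K = Q(√1177). Since 1177 is squarefree and > 1, it is not a perfect square, so x^2 - 1177 is irreducible over Q and [Q(√1177) : Q] = 2. Hence [K : Q] = 2.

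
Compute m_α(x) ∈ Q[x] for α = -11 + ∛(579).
m_α(x) = x^3 + 33x^2 + 363x + 752

Set β = α + 11 = ∛(579), so β^3 = 579. Then (α + 11)^3 - 579 = 0, i.e. α is a root of g(x) = (x + 11)^3 - 579 = x^3 + 33x^2 + 363x + 752. Since g(x) = h(x + 11) where h(x) = x^3 - 579, and h is irreducible over Q (because 579 is not a perfect cube, so h has no rational root, and a monic cubic with no rational root is irreducible), g is also irreducible (irreducibility is preserved under the substitution x → x + 11). Hence m_α(x) = x^3 + 33x^2 + 363x + 752.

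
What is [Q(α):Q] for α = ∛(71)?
[Q(α):Q] = 3

The minimal polynomial of α is x^3 - 71, irreducible over Q since 71 is not a perfect cube (so x^3 - 71 has no rational root). Hence [Q(α):Q] = deg(m_α) = 3.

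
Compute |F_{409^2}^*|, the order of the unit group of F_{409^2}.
|F_{409^2}^*| = 167280

F_{409^2} has 409^2 = 167281 elements; its multiplicative group consists of all nonzero elements, so |F_{409^2}^*| = 167281 - 1 = 167280. (It is cyclic since any finite subgroup of the multiplicative group of a field is cyclic.)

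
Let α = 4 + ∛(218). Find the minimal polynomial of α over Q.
m_α(x) = x^3 - 12x^2 + 48x - 282

Set β = α - 4 = ∛(218), so β^3 = 218. Then (α - 4)^3 - 218 = 0, i.e. α is a root of g(x) = (x - 4)^3 - 218 = x^3 - 12x^2 + 48x - 282. Since g(x) = h(x - 4) where h(x) = x^3 - 218, and h is irreducible over Q (because 218 is not a perfect cube, so h has no rational root, and a monic cubic with no rational root is irreducible), g is also irreducible (irreducibility is preserved under the substitution x → x - 4). Hence m_α(x) = x^3 - 12x^2 + 48x - 282.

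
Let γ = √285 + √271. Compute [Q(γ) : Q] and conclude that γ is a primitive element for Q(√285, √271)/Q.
[Q(γ) : Q] = 4 (equivalently, Q(γ) = Q(√285, √271))

Obviously Q(γ) ⊆ Q(√285, √271), and [Q(√285, √271):Q] = 4 (since 285, 271 are distinct squarefree integers > 1 with 77235 not a perfect square). To show equality we compute the minimal polynomial of γ. From γ = √285 + √271: γ^2 = 285 + 2√(77235) + 271 = 556 + 2√(77235), so γ^2 - 556 = 2√(77235); squaring, (γ^2 - 556)^2 = 4·77235, i.e. γ^4 - 1112γ^2 + 309136 - 308940 = 0, i.e. γ^4 - 1112γ^2 + 196 = 0. So γ is a root of x^4 - 1112x^2 + 196. This polynomial is irreducible over Q: it has no rational root (each ±√285 ± √271 is irrational), and any factorization into two quadratics over Q would force √(77235) ∈ Q (pairing opposite roots) or √285, √271 ∈ Q (other pairings), all impossible. Hence [Q(γ):Q] = 4 = [Q(√285, √271):Q], so Q(γ) = Q(√285, √271).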